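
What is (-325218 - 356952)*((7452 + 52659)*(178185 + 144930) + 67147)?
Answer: -13249673927579040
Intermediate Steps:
(-325218 - 356952)*((7452 + 52659)*(178185 + 144930) + 67147) = -682170*(60111*323115 + 67147) = -682170*(19422765765 + 67147) = -682170*19422832912 = -13249673927579040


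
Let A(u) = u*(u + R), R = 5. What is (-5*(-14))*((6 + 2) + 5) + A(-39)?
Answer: 2236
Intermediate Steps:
A(u) = u*(5 + u) (A(u) = u*(u + 5) = u*(5 + u))
(-5*(-14))*((6 + 2) + 5) + A(-39) = (-5*(-14))*((6 + 2) + 5) - 39*(5 - 39) = 70*(8 + 5) - 39*(-34) = 70*13 + 1326 = 910 + 1326 = 2236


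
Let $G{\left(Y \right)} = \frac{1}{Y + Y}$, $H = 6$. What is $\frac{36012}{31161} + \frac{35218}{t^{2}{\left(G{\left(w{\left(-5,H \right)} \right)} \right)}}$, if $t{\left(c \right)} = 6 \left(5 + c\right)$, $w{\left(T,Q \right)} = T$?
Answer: $\frac{9404628586}{224452683} \approx 41.9$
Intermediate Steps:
$G{\left(Y \right)} = \frac{1}{2 Y}$
$t{\left(c \right)} = 30 + 6 c$
$\frac{36012}{31161} + \frac{35218}{t^{2}{\left(G{\left(w{\left(-5,H \right)} \right)} \right)}} = \frac{36012}{31161} + \frac{35218}{\left(30 + 6 \frac{1}{2 \left(-5\right)}\right)^{2}} = 36012 \cdot \frac{1}{31161} + \frac{35218}{\left(30 + 6 \cdot \frac{1}{2} \left(- \frac{1}{5}\right)\right)^{2}} = \frac{12004}{10387} + \frac{35218}{\left(30 + 6 \left(- \frac{1}{10}\right)\right)^{2}} = \frac{12004}{10387} + \frac{35218}{\left(30 - \frac{3}{5}\right)^{2}} = \frac{12004}{10387} + \frac{35218}{\left(\frac{147}{5}\right)^{2}} = \frac{12004}{10387} + \frac{35218}{\frac{21609}{25}} = \frac{12004}{10387} + 35218 \cdot \frac{25}{21609} = \frac{12004}{10387} + \frac{880450}{21609} = \frac{9404628586}{224452683}$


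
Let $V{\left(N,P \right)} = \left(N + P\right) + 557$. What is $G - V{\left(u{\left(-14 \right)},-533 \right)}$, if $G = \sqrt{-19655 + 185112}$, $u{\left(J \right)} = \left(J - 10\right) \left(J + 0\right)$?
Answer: $-360 + \sqrt{165457} \approx 46.764$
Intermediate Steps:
$u{\left(J \right)} = J \left(-10 + J\right)$ ($u{\left(J \right)} = \left(-10 + J\right) J = J \left(-10 + J\right)$)
$V{\left(N,P \right)} = 557 + N + P$
$G = \sqrt{165457} \approx 406.76$
$G - V{\left(u{\left(-14 \right)},-533 \right)} = \sqrt{165457} - \left(557 - 14 \left(-10 - 14\right) - 533\right) = \sqrt{165457} - \left(557 - -336 - 533\right) = \sqrt{165457} - \left(557 + 336 - 533\right) = \sqrt{165457} - 360 = -360 + \sqrt{165457}$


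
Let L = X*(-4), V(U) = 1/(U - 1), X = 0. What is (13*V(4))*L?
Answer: 0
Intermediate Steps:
V(U) = 1/(-1 + U)
L = 0 (L = 0*(-4) = 0)
(13*V(4))*L = (13/(-1 + 4))*0 = (13/3)*0 = 0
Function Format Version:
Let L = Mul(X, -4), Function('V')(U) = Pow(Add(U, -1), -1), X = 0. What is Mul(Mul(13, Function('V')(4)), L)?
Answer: 0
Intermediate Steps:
Function('V')(U) = Pow(Add(-1, U), -1)
L = 0 (L = Mul(0, -4) = 0)
Mul(Mul(13, Function('V')(4)), L) = Mul(Mul(13, Pow(Add(-1, 4), -1)), 0) = Mul(Mul(13, Pow(3, -1)), 0) = Mul(Mul(13, Rational(1, 3)), 0) = Mul(Rational(13, 3), 0) = 0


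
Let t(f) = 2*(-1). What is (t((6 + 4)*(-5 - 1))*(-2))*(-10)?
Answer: -40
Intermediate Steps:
t(f) = -2
(t((6 + 4)*(-5 - 1))*(-2))*(-10) = -2*(-2)*(-10) = 4*(-10) = -40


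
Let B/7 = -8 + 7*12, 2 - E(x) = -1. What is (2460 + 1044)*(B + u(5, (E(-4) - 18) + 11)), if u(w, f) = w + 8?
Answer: 1909680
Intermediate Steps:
E(x) = 3 (E(x) = 2 - 1*(-1) = 2 + 1 = 3)
u(w, f) = 8 + w
B = 532 (B = 7*(-8 + 7*12) = 7*(-8 + 84) = 7*76 = 532)
(2460 + 1044)*(B + u(5, (E(-4) - 18) + 11)) = (2460 + 1044)*(532 + (8 + 5)) = 3504*(532 + 13) = 3504*545 = 1909680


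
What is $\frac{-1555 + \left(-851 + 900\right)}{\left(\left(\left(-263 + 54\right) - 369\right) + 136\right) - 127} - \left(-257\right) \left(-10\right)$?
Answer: $- \frac{1460824}{569} \approx -2567.4$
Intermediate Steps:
$\frac{-1555 + \left(-851 + 900\right)}{\left(\left(\left(-263 + 54\right) - 369\right) + 136\right) - 127} - \left(-257\right) \left(-10\right) = \frac{-1555 + 49}{\left(\left(-209 - 369\right) + 136\right) - 127} - 2570 = - \frac{1506}{\left(-578 + 136\right) - 127} - 2570 = - \frac{1506}{-442 - 127} - 2570 = - \frac{1506}{-569} - 2570 = \left(-1506\right) \left(- \frac{1}{569}\right) - 2570 = \frac{1506}{569} - 2570 = - \frac{1460824}{569}$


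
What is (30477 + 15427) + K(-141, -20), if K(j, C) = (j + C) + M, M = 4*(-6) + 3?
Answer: 45722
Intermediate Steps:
M = -21 (M = -24 + 3 = -21)
K(j, C) = -21 + C + j (K(j, C) = (j + C) - 21 = (C + j) - 21 = -21 + C + j)
(30477 + 15427) + K(-141, -20) = (30477 + 15427) + (-21 - 20 - 141) = 45904 - 182 = 45722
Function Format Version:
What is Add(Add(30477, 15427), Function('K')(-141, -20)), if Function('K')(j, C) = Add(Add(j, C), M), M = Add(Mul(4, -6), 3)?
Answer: 45722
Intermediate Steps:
M = -21 (M = Add(-24, 3) = -21)
Function('K')(j, C) = Add(-21, C, j) (Function('K')(j, C) = Add(Add(j, C), -21) = Add(Add(C, j), -21) = Add(-21, C, j))
Add(Add(30477, 15427), Function('K')(-141, -20)) = Add(Add(30477, 15427), Add(-21, -20, -141)) = Add(45904, -182) = 45722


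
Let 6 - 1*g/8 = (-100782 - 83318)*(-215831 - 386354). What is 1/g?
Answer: -1/886898067952 ≈ -1.1275e-12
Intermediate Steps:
g = -886898067952 (g = 48 - 8*(-100782 - 83318)*(-215831 - 386354) = 48 - (-1472800)*(-602185) = 48 - 8*110862258500 = 48 - 886898068000 = -886898067952)
1/g = 1/(-886898067952) = -1/886898067952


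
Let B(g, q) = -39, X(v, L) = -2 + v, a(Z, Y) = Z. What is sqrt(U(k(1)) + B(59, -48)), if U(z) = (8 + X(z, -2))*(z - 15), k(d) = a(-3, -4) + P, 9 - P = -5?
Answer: I*sqrt(107) ≈ 10.344*I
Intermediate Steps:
P = 14 (P = 9 - 1*(-5) = 9 + 5 = 14)
k(d) = 11 (k(d) = -3 + 14 = 11)
U(z) = (-15 + z)*(6 + z) (U(z) = (8 + (-2 + z))*(z - 15) = (6 + z)*(-15 + z) = (-15 + z)*(6 + z))
sqrt(U(k(1)) + B(59, -48)) = sqrt((-90 + 11**2 - 9*11) - 39) = sqrt((-90 + 121 - 99) - 39) = sqrt(-68 - 39) = sqrt(-107) = I*sqrt(107)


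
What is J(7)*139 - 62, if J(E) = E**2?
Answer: 6749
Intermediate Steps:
J(7)*139 - 62 = 7**2*139 - 62 = 49*139 - 62 = 6811 - 62 = 6749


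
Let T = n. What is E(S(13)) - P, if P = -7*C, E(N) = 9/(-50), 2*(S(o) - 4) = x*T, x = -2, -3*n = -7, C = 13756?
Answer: 4814591/50 ≈ 96292.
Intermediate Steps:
n = 7/3 (n = -1/3*(-7) = 7/3 ≈ 2.3333)
T = 7/3 ≈ 2.3333
S(o) = 5/3 (S(o) = 4 + (-2*7/3)/2 = 4 + (1/2)*(-14/3) = 4 - 7/3 = 5/3)
E(N) = -9/50 (E(N) = -1/50*9 = -9/50)
P = -96292 (P = -7*13756 = -96292)
E(S(13)) - P = -9/50 - 1*(-96292) = -9/50 + 96292 = 4814591/50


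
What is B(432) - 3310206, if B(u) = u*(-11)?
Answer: -3314958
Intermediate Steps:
B(u) = -11*u
B(432) - 3310206 = -11*432 - 3310206 = -4752 - 3310206 = -3314958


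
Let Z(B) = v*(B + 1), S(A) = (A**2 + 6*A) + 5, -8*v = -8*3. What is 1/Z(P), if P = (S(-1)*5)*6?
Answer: 1/3 ≈ 0.33333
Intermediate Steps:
v = 3 (v = -(-1)*3 = -1/8*(-24) = 3)
S(A) = 5 + A**2 + 6*A
P = 0 (P = ((5 + (-1)**2 + 6*(-1))*5)*6 = ((5 + 1 - 6)*5)*6 = (0*5)*6 = 0*6 = 0)
Z(B) = 3 + 3*B (Z(B) = 3*(B + 1) = 3*(1 + B) = 3 + 3*B)
1/Z(P) = 1/(3 + 3*0) = 1/(3 + 0) = 1/3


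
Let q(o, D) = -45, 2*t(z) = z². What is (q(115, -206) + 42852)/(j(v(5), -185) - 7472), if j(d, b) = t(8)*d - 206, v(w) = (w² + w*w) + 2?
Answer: -42807/6014 ≈ -7.1179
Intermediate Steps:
t(z) = z²/2
v(w) = 2 + 2*w² (v(w) = (w² + w²) + 2 = 2*w² + 2 = 2 + 2*w²)
j(d, b) = -206 + 32*d (j(d, b) = ((½)*8²)*d - 206 = ((½)*64)*d - 206 = 32*d - 206 = -206 + 32*d)
(q(115, -206) + 42852)/(j(v(5), -185) - 7472) = (-45 + 42852)/((-206 + 32*(2 + 2*5²)) - 7472) = 42807/((-206 + 32*(2 + 2*25)) - 7472) = 42807/((-206 + 32*(2 + 50)) - 7472) = 42807/((-206 + 32*52) - 7472) = 42807/((-206 + 1664) - 7472) = 42807/(1458 - 7472) = 42807/(-6014) = 42807*(-1/6014) = -42807/6014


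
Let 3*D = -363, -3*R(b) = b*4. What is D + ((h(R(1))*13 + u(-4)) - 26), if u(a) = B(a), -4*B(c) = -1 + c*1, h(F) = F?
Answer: -1957/12 ≈ -163.08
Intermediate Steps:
R(b) = -4*b/3 (R(b) = -b*4/3 = -4*b/3)
B(c) = ¼ - c/4 (B(c) = -(-1 + c*1)/4 = -(-1 + c)/4 = ¼ - c/4)
D = -121 (D = (⅓)*(-363) = -121)
u(a) = ¼ - a/4
D + ((h(R(1))*13 + u(-4)) - 26) = -121 + ((-4/3*1*13 + (¼ - ¼*(-4))) - 26) = -121 + ((-4/3*13 + (¼ + 1)) - 26) = -121 + ((-52/3 + 5/4) - 26) = -121 + (-193/12 - 26) = -121 - 505/12 = -1957/12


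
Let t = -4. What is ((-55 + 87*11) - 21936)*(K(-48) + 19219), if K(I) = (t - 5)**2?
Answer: -405956200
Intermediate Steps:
K(I) = 81 (K(I) = (-4 - 5)**2 = (-9)**2 = 81)
((-55 + 87*11) - 21936)*(K(-48) + 19219) = ((-55 + 87*11) - 21936)*(81 + 19219) = ((-55 + 957) - 21936)*19300 = (902 - 21936)*19300 = -21034*19300 = -405956200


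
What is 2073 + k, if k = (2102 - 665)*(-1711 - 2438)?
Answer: -5960040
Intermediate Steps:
k = -5962113 (k = 1437*(-4149) = -5962113)
2073 + k = 2073 - 5962113 = -5960040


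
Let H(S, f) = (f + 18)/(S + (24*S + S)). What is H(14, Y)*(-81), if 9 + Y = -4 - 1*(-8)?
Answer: -81/28 ≈ -2.8929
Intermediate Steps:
Y = -5 (Y = -9 + (-4 - 1*(-8)) = -9 + (-4 + 8) = -9 + 4 = -5)
H(S, f) = (18 + f)/(26*S) (H(S, f) = (18 + f)/(S + 25*S) = (18 + f)/((26*S)) = (18 + f)*(1/(26*S)) = (18 + f)/(26*S))
H(14, Y)*(-81) = ((1/26)*(18 - 5)/14)*(-81) = ((1/26)*(1/14)*13)*(-81) = (1/28)*(-81) = -81/28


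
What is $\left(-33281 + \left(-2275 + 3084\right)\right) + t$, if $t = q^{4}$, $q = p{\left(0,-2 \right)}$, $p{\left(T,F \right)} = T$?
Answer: $-32472$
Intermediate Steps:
$q = 0$
$t = 0$ ($t = 0^{4} = 0$)
$\left(-33281 + \left(-2275 + 3084\right)\right) + t = \left(-33281 + \left(-2275 + 3084\right)\right) + 0 = \left(-33281 + 809\right) + 0 = -32472 + 0 = -32472$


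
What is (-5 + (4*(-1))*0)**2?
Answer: 25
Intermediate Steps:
(-5 + (4*(-1))*0)**2 = (-5 - 4*0)**2 = (-5 + 0)**2 = (-5)**2 = 25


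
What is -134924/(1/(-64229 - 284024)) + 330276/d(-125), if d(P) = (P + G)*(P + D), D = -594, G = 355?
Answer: 3885176963262682/82685 ≈ 4.6988e+10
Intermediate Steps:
d(P) = (-594 + P)*(355 + P) (d(P) = (P + 355)*(P - 594) = (355 + P)*(-594 + P) = (-594 + P)*(355 + P))
-134924/(1/(-64229 - 284024)) + 330276/d(-125) = -134924/(1/(-64229 - 284024)) + 330276/(-210870 + (-125)² - 239*(-125)) = -134924/(1/(-348253)) + 330276/(-210870 + 15625 + 29875) = -134924/(-1/348253) + 330276/(-165370) = -134924*(-348253) + 330276*(-1/165370) = 46987687772 - 165138/82685 = 3885176963262682/82685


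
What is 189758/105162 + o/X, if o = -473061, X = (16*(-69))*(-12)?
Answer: -2624118161/77399232 ≈ -33.904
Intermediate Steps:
X = 13248 (X = -1104*(-12) = 13248)
189758/105162 + o/X = 189758/105162 - 473061/13248 = 189758*(1/105162) - 473061*1/13248 = 94879/52581 - 157687/4416 = -2624118161/77399232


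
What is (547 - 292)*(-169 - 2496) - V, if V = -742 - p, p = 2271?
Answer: -676562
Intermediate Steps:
V = -3013 (V = -742 - 1*2271 = -742 - 2271 = -3013)
(547 - 292)*(-169 - 2496) - V = (547 - 292)*(-169 - 2496) - 1*(-3013) = 255*(-2665) + 3013 = -679575 + 3013 = -676562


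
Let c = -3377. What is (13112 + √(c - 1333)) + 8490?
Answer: 21602 + I*√4710 ≈ 21602.0 + 68.629*I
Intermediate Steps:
(13112 + √(c - 1333)) + 8490 = (13112 + √(-3377 - 1333)) + 8490 = (13112 + √(-4710)) + 8490 = (13112 + I*√4710) + 8490 = 21602 + I*√4710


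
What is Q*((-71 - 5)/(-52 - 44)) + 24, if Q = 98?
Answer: 1219/12 ≈ 101.58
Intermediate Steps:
Q*((-71 - 5)/(-52 - 44)) + 24 = 98*((-71 - 5)/(-52 - 44)) + 24 = 98*(-76/(-96)) + 24 = 98*(-76*(-1/96)) + 24 = 98*(19/24) + 24 = 931/12 + 24 = 1219/12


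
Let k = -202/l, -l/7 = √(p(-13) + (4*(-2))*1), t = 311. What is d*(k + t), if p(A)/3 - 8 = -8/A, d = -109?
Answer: -33899 - 11009*√754/406 ≈ -34644.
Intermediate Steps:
p(A) = 24 - 24/A (p(A) = 24 + 3*(-8/A) = 24 - 24/A)
l = -14*√754/13 (l = -7*√((24 - 24/(-13)) + (4*(-2))*1) = -7*√((24 - 24*(-1/13)) - 8*1) = -7*√((24 + 24/13) - 8) = -7*√(336/13 - 8) = -14*√754/13 ≈ -29.571)
k = 101*√754/406 (k = -202*(-√754/812) = -(-101)*√754/406 = 101*√754/406 ≈ 6.8309)
d*(k + t) = -109*(101*√754/406 + 311) = -109*(311 + 101*√754/406) = -33899 - 11009*√754/406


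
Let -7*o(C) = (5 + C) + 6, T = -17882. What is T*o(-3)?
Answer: 143056/7 ≈ 20437.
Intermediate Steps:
o(C) = -11/7 - C/7 (o(C) = -((5 + C) + 6)/7 = -(11 + C)/7 = -11/7 - C/7)
T*o(-3) = -17882*(-11/7 - ⅐*(-3)) = -17882*(-11/7 + 3/7) = -17882*(-8/7) = 143056/7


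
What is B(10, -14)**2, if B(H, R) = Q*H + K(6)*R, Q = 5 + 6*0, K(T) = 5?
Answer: 400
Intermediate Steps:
Q = 5 (Q = 5 + 0 = 5)
B(H, R) = 5*H + 5*R
B(10, -14)**2 = (5*10 + 5*(-14))**2 = (50 - 70)**2 = (-20)**2 = 400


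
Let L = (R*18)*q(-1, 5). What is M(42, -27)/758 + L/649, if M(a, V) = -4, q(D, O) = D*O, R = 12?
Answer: -410618/245971 ≈ -1.6694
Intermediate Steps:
L = -1080 (L = (12*18)*(-1*5) = 216*(-5) = -1080)
M(42, -27)/758 + L/649 = -4/758 - 1080/649 = -4*1/758 - 1080*1/649 = -2/379 - 1080/649 = -410618/245971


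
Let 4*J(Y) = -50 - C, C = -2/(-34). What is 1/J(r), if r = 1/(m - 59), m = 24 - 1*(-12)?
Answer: -68/851 ≈ -0.079906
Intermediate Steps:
m = 36 (m = 24 + 12 = 36)
C = 1/17 (C = -2*(-1/34) = 1/17 ≈ 0.058824)
r = -1/23 (r = 1/(36 - 59) = 1/(-23) = -1/23 ≈ -0.043478)
J(Y) = -851/68 (J(Y) = (-50 - 1*1/17)/4 = (-50 - 1/17)/4 = (¼)*(-851/17) = -851/68)
1/J(r) = 1/(-851/68) = -68/851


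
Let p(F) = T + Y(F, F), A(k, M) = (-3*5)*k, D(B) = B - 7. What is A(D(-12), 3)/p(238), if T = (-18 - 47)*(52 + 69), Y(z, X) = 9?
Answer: -285/7856 ≈ -0.036278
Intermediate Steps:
D(B) = -7 + B
T = -7865 (T = -65*121 = -7865)
A(k, M) = -15*k
p(F) = -7856 (p(F) = -7865 + 9 = -7856)
A(D(-12), 3)/p(238) = -15*(-7 - 12)/(-7856) = -15*(-19)*(-1/7856) = 285*(-1/7856) = -285/7856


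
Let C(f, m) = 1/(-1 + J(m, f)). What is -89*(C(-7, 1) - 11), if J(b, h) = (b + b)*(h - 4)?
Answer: 22606/23 ≈ 982.87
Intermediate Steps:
J(b, h) = 2*b*(-4 + h) (J(b, h) = (2*b)*(-4 + h) = 2*b*(-4 + h))
C(f, m) = 1/(-1 + 2*m*(-4 + f))
-89*(C(-7, 1) - 11) = -89*(1/(-1 + 2*1*(-4 - 7)) - 11) = -89*(1/(-1 + 2*1*(-11)) - 11) = -89*(1/(-1 - 22) - 11) = -89*(1/(-23) - 11) = -89*(-1/23 - 11) = -89*(-254/23) = 22606/23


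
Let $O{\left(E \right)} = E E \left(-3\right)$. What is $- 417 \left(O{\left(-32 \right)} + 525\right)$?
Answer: $1062099$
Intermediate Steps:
$O{\left(E \right)} = - 3 E^{2}$ ($O{\left(E \right)} = E^{2} \left(-3\right) = - 3 E^{2}$)
$- 417 \left(O{\left(-32 \right)} + 525\right) = - 417 \left(- 3 \left(-32\right)^{2} + 525\right) = - 417 \left(\left(-3\right) 1024 + 525\right) = - 417 \left(-3072 + 525\right) = \left(-417\right) \left(-2547\right) = 1062099$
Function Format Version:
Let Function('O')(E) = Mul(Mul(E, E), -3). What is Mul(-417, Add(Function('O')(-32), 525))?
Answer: 1062099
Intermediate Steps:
Function('O')(E) = Mul(-3, Pow(E, 2)) (Function('O')(E) = Mul(Pow(E, 2), -3) = Mul(-3, Pow(E, 2)))
Mul(-417, Add(Function('O')(-32), 525)) = Mul(-417, Add(Mul(-3, Pow(-32, 2)), 525)) = Mul(-417, Add(Mul(-3, 1024), 525)) = Mul(-417, Add(-3072, 525)) = Mul(-417, -2547) = 1062099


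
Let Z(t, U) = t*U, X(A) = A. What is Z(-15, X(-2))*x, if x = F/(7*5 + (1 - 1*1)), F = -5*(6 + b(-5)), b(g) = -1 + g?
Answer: 0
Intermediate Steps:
Z(t, U) = U*t
F = 0 (F = -5*(6 + (-1 - 5)) = -5*(6 - 6) = -5*0 = 0)
x = 0 (x = 0/(7*5 + (1 - 1*1)) = 0/(35 + (1 - 1)) = 0/(35 + 0) = 0/35 = 0*(1/35) = 0)
Z(-15, X(-2))*x = -2*(-15)*0 = 30*0 = 0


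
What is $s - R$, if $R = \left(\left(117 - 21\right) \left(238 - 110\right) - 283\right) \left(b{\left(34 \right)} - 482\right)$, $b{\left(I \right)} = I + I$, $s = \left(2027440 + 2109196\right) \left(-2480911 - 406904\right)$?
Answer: $-11945834520270$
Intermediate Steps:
$s = -11945839490340$ ($s = 4136636 \left(-2887815\right) = -11945839490340$)
$b{\left(I \right)} = 2 I$
$R = -4970070$ ($R = \left(\left(117 - 21\right) \left(238 - 110\right) - 283\right) \left(2 \cdot 34 - 482\right) = \left(96 \cdot 128 - 283\right) \left(68 - 482\right) = \left(12288 - 283\right) \left(-414\right) = 12005 \left(-414\right) = -4970070$)
$s - R = -11945839490340 - -4970070 = -11945839490340 + 4970070 = -11945834520270$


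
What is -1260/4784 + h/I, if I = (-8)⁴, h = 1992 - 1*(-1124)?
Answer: 152281/306176 ≈ 0.49736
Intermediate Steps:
h = 3116 (h = 1992 + 1124 = 3116)
I = 4096
-1260/4784 + h/I = -1260/4784 + 3116/4096 = -1260*1/4784 + 3116*(1/4096) = -315/1196 + 779/1024 = 152281/306176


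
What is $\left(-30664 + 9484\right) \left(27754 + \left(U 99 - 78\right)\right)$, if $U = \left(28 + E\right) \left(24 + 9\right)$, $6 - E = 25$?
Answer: $-1208933220$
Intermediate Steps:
$E = -19$ ($E = 6 - 25 = -19$)
$U = 297$ ($U = \left(28 - 19\right) \left(24 + 9\right) = 9 \cdot 33 = 297$)
$\left(-30664 + 9484\right) \left(27754 + \left(U 99 - 78\right)\right) = \left(-30664 + 9484\right) \left(27754 + \left(297 \cdot 99 - 78\right)\right) = - 21180 \left(27754 + \left(29403 - 78\right)\right) = - 21180 \left(27754 + 29325\right) = \left(-21180\right) 57079 = -1208933220$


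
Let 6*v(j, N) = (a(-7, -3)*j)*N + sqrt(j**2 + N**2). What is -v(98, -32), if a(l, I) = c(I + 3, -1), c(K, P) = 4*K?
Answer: -sqrt(2657)/3 ≈ -17.182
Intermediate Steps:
a(l, I) = 12 + 4*I (a(l, I) = 4*(I + 3) = 4*(3 + I) = 12 + 4*I)
v(j, N) = sqrt(N**2 + j**2)/6 (v(j, N) = (((12 + 4*(-3))*j)*N + sqrt(j**2 + N**2))/6 = (((12 - 12)*j)*N + sqrt(N**2 + j**2))/6 = ((0*j)*N + sqrt(N**2 + j**2))/6 = (0*N + sqrt(N**2 + j**2))/6 = (0 + sqrt(N**2 + j**2))/6 = sqrt(N**2 + j**2)/6)
-v(98, -32) = -sqrt((-32)**2 + 98**2)/6 = -sqrt(1024 + 9604)/6 = -sqrt(10628)/6 = -2*sqrt(2657)/6 = -sqrt(2657)/3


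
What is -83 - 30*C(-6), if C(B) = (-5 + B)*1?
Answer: 247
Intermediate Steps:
C(B) = -5 + B
-83 - 30*C(-6) = -83 - 30*(-5 - 6) = -83 - 30*(-11) = -83 + 330 = 247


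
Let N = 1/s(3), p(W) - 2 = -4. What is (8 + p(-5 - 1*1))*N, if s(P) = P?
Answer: 2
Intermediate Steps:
p(W) = -2 (p(W) = 2 - 4 = -2)
N = ⅓ (N = 1/3 = ⅓ ≈ 0.33333)
(8 + p(-5 - 1*1))*N = (8 - 2)*(⅓) = 6*(⅓) = 2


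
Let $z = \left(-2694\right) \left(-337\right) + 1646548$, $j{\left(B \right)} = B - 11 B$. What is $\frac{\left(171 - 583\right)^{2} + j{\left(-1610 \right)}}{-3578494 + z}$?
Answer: $- \frac{15487}{85339} \approx -0.18148$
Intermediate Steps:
$j{\left(B \right)} = - 10 B$
$z = 2554426$ ($z = 907878 + 1646548 = 2554426$)
$\frac{\left(171 - 583\right)^{2} + j{\left(-1610 \right)}}{-3578494 + z} = \frac{\left(171 - 583\right)^{2} - -16100}{-3578494 + 2554426} = \frac{\left(171 - 583\right)^{2} + 16100}{-1024068} = \left(\left(171 - 583\right)^{2} + 16100\right) \left(- \frac{1}{1024068}\right) = \left(\left(-412\right)^{2} + 16100\right) \left(- \frac{1}{1024068}\right) = \left(169744 + 16100\right) \left(- \frac{1}{1024068}\right) = 185844 \left(- \frac{1}{1024068}\right) = - \frac{15487}{85339}$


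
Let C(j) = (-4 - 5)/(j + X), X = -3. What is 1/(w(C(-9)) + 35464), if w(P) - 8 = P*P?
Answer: 16/567561 ≈ 2.8191e-5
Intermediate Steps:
C(j) = -9/(-3 + j) (C(j) = (-4 - 5)/(j - 3) = -9/(-3 + j))
w(P) = 8 + P**2 (w(P) = 8 + P*P = 8 + P**2)
1/(w(C(-9)) + 35464) = 1/((8 + (-9/(-3 - 9))**2) + 35464) = 1/((8 + (-9/(-12))**2) + 35464) = 1/((8 + (-9*(-1/12))**2) + 35464) = 1/((8 + (3/4)**2) + 35464) = 1/((8 + 9/16) + 35464) = 1/(137/16 + 35464) = 1/(567561/16) = 16/567561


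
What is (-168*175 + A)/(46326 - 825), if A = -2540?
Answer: -31940/45501 ≈ -0.70196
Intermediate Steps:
(-168*175 + A)/(46326 - 825) = (-168*175 - 2540)/(46326 - 825) = (-29400 - 2540)/45501 = -31940*1/45501 = -31940/45501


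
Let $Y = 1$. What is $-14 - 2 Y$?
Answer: $-16$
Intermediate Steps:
$-14 - 2 Y = -14 - 2 = -16$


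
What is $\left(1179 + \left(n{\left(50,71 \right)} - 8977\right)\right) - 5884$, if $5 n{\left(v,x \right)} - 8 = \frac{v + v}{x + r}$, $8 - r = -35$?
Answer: $- \frac{3898864}{285} \approx -13680.0$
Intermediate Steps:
$r = 43$ ($r = 8 - -35 = 8 + 35 = 43$)
$n{\left(v,x \right)} = \frac{8}{5} + \frac{2 v}{5 \left(43 + x\right)}$ ($n{\left(v,x \right)} = \frac{8}{5} + \frac{\left(v + v\right) \frac{1}{x + 43}}{5} = \frac{8}{5} + \frac{2 v \frac{1}{43 + x}}{5} = \frac{8}{5} + \frac{2 v}{5 \left(43 + x\right)}$)
$\left(1179 + \left(n{\left(50,71 \right)} - 8977\right)\right) - 5884 = \left(1179 - \left(8977 - \frac{2 \left(172 + 50 + 4 \cdot 71\right)}{5 \left(43 + 71\right)}\right)\right) - 5884 = \left(1179 - \left(8977 - \frac{2 \left(172 + 50 + 284\right)}{5 \cdot 114}\right)\right) - 5884 = \left(1179 - \left(8977 - \frac{506}{285}\right)\right) - 5884 = \left(1179 + \left(\frac{506}{285} - 8977\right)\right) - 5884 = \left(1179 - \frac{2557939}{285}\right) - 5884 = - \frac{2221924}{285} - 5884 = - \frac{3898864}{285}$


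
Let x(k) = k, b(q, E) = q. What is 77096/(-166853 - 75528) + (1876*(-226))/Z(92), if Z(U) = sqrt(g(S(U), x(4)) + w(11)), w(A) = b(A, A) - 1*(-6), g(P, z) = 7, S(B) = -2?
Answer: -77096/242381 - 105994*sqrt(6)/3 ≈ -86544.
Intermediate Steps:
w(A) = 6 + A (w(A) = A - 1*(-6) = A + 6 = 6 + A)
Z(U) = 2*sqrt(6) (Z(U) = sqrt(7 + (6 + 11)) = sqrt(7 + 17) = sqrt(24) = 2*sqrt(6))
77096/(-166853 - 75528) + (1876*(-226))/Z(92) = 77096/(-166853 - 75528) + (1876*(-226))/((2*sqrt(6))) = 77096/(-242381) - 105994*sqrt(6)/3 = 77096*(-1/242381) - 105994*sqrt(6)/3 = -77096/242381 - 105994*sqrt(6)/3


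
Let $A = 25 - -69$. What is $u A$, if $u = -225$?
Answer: $-21150$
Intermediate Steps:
$A = 94$ ($A = 25 + 69 = 94$)
$u A = \left(-225\right) 94 = -21150$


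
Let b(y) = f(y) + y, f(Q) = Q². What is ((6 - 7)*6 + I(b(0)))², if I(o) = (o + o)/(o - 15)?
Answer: 36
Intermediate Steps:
b(y) = y + y² (b(y) = y² + y = y + y²)
I(o) = 2*o/(-15 + o) (I(o) = (2*o)/(-15 + o) = 2*o/(-15 + o))
((6 - 7)*6 + I(b(0)))² = ((6 - 7)*6 + 2*(0*(1 + 0))/(-15 + 0*(1 + 0)))² = (-1*6 + 2*(0*1)/(-15 + 0*1))² = (-6 + 2*0/(-15 + 0))² = (-6 + 2*0/(-15))² = (-6 + 2*0*(-1/15))² = (-6 + 0)² = (-6)² = 36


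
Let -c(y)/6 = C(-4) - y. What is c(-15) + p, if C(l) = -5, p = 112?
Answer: 52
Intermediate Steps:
c(y) = 30 + 6*y (c(y) = -6*(-5 - y) = 30 + 6*y)
c(-15) + p = (30 + 6*(-15)) + 112 = (30 - 90) + 112 = -60 + 112 = 52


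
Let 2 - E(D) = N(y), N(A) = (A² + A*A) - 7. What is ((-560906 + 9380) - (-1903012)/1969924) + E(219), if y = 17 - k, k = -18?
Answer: -272817746374/492481 ≈ -5.5397e+5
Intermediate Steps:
y = 35 (y = 17 - 1*(-18) = 17 + 18 = 35)
N(A) = -7 + 2*A² (N(A) = (A² + A²) - 7 = 2*A² - 7 = -7 + 2*A²)
E(D) = -2441 (E(D) = 2 - (-7 + 2*35²) = 2 - (-7 + 2*1225) = 2 - (-7 + 2450) = 2 - 1*2443 = 2 - 2443 = -2441)
((-560906 + 9380) - (-1903012)/1969924) + E(219) = ((-560906 + 9380) - (-1903012)/1969924) - 2441 = (-551526 - (-1903012)/1969924) - 2441 = (-551526 - 1*(-475753/492481)) - 2441 = (-551526 + 475753/492481) - 2441 = -271615600253/492481 - 2441 = -272817746374/492481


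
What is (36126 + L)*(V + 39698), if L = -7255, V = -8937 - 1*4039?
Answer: 771490862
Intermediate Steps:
V = -12976 (V = -8937 - 4039 = -12976)
(36126 + L)*(V + 39698) = (36126 - 7255)*(-12976 + 39698) = 28871*26722 = 771490862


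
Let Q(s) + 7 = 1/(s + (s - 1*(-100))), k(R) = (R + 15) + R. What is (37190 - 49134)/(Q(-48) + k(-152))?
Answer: 47776/1183 ≈ 40.385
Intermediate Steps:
k(R) = 15 + 2*R (k(R) = (15 + R) + R = 15 + 2*R)
Q(s) = -7 + 1/(100 + 2*s) (Q(s) = -7 + 1/(s + (s - 1*(-100))) = -7 + 1/(s + (s + 100)) = -7 + 1/(s + (100 + s)) = -7 + 1/(100 + 2*s))
(37190 - 49134)/(Q(-48) + k(-152)) = (37190 - 49134)/((-699 - 14*(-48))/(2*(50 - 48)) + (15 + 2*(-152))) = -11944/((½)*(-699 + 672)/2 + (15 - 304)) = -11944/((½)*(½)*(-27) - 289) = -11944/(-27/4 - 289) = -11944/(-1183/4) = -11944*(-4/1183) = 47776/1183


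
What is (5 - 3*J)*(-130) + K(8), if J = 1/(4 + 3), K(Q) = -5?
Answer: -4195/7 ≈ -599.29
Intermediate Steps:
J = ⅐ (J = 1/7 = ⅐ ≈ 0.14286)
(5 - 3*J)*(-130) + K(8) = (5 - 3*⅐)*(-130) - 5 = (5 - 3/7)*(-130) - 5 = (32/7)*(-130) - 5 = -4160/7 - 5 = -4195/7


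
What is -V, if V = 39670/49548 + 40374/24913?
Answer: -1494374831/617194662 ≈ -2.4212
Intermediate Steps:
V = 1494374831/617194662 (V = 39670*(1/49548) + 40374*(1/24913) = 19835/24774 + 40374/24913 = 1494374831/617194662 ≈ 2.4212)
-V = -1*1494374831/617194662 = -1494374831/617194662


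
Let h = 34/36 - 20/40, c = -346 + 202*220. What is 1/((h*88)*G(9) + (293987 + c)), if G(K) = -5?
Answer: 9/3040969 ≈ 2.9596e-6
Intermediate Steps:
c = 44094 (c = -346 + 44440 = 44094)
h = 4/9 (h = 34*(1/36) - 20*1/40 = 17/18 - 1/2 = 4/9 ≈ 0.44444)
1/((h*88)*G(9) + (293987 + c)) = 1/(((4/9)*88)*(-5) + (293987 + 44094)) = 1/((352/9)*(-5) + 338081) = 1/(-1760/9 + 338081) = 1/(3040969/9) = 9/3040969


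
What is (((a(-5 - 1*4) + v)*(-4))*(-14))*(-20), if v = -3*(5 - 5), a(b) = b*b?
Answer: -90720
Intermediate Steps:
a(b) = b²
v = 0 (v = -3*0 = 0)
(((a(-5 - 1*4) + v)*(-4))*(-14))*(-20) = ((((-5 - 1*4)² + 0)*(-4))*(-14))*(-20) = ((((-5 - 4)² + 0)*(-4))*(-14))*(-20) = ((((-9)² + 0)*(-4))*(-14))*(-20) = (((81 + 0)*(-4))*(-14))*(-20) = ((81*(-4))*(-14))*(-20) = -324*(-14)*(-20) = 4536*(-20) = -90720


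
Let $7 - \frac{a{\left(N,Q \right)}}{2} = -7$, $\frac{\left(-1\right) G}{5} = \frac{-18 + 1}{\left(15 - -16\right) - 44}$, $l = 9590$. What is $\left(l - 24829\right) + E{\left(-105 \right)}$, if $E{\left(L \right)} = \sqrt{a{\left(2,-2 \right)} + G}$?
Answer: $-15239 + \frac{3 \sqrt{403}}{13} \approx -15234.0$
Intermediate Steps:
$G = - \frac{85}{13}$ ($G = - 5 \frac{-18 + 1}{\left(15 - -16\right) - 44} = - 5 \left(- \frac{17}{\left(15 + 16\right) - 44}\right) = - 5 \left(- \frac{17}{31 - 44}\right) = - 5 \left(- \frac{17}{-13}\right) = - 5 \left(\left(-17\right) \left(- \frac{1}{13}\right)\right) = \left(-5\right) \frac{17}{13} = - \frac{85}{13} \approx -6.5385$)
$a{\left(N,Q \right)} = 28$ ($a{\left(N,Q \right)} = 14 - -14 = 14 + 14 = 28$)
$E{\left(L \right)} = \frac{3 \sqrt{403}}{13}$ ($E{\left(L \right)} = \sqrt{28 - \frac{85}{13}} = \sqrt{\frac{279}{13}} = \frac{3 \sqrt{403}}{13}$)
$\left(l - 24829\right) + E{\left(-105 \right)} = \left(9590 - 24829\right) + \frac{3 \sqrt{403}}{13} = -15239 + \frac{3 \sqrt{403}}{13}$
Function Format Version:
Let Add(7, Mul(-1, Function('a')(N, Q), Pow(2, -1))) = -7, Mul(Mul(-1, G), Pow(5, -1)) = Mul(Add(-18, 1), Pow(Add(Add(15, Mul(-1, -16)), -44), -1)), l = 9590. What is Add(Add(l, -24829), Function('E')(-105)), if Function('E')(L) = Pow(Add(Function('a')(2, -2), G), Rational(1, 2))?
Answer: Add(-15239, Mul(Rational(3, 13), Pow(403, Rational(1, 2)))) ≈ -15234.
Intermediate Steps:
G = Rational(-85, 13) (G = Mul(-5, Mul(Add(-18, 1), Pow(Add(Add(15, Mul(-1, -16)), -44), -1))) = Mul(-5, Mul(-17, Pow(Add(Add(15, 16), -44), -1))) = Mul(-5, Mul(-17, Pow(Add(31, -44), -1))) = Mul(-5, Mul(-17, Pow(-13, -1))) = Mul(-5, Mul(-17, Rational(-1, 13))) = Mul(-5, Rational(17, 13)) = Rational(-85, 13) ≈ -6.5385)
Function('a')(N, Q) = 28 (Function('a')(N, Q) = Add(14, Mul(-2, -7)) = Add(14, 14) = 28)
Function('E')(L) = Mul(Rational(3, 13), Pow(403, Rational(1, 2))) (Function('E')(L) = Pow(Add(28, Rational(-85, 13)), Rational(1, 2)) = Pow(Rational(279, 13), Rational(1, 2)) = Mul(Rational(3, 13), Pow(403, Rational(1, 2))))
Add(Add(l, -24829), Function('E')(-105)) = Add(Add(9590, -24829), Mul(Rational(3, 13), Pow(403, Rational(1, 2)))) = Add(-15239, Mul(Rational(3, 13), Pow(403, Rational(1, 2))))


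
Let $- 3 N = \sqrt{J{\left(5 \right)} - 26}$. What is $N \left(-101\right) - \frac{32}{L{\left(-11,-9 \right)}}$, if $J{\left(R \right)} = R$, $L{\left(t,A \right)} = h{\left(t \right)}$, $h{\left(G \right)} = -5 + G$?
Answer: $2 + \frac{101 i \sqrt{21}}{3} \approx 2.0 + 154.28 i$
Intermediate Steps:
$L{\left(t,A \right)} = -5 + t$
$N = - \frac{i \sqrt{21}}{3}$ ($N = - \frac{\sqrt{5 - 26}}{3} = - \frac{\sqrt{-21}}{3} = - \frac{i \sqrt{21}}{3} \approx - 1.5275 i$)
$N \left(-101\right) - \frac{32}{L{\left(-11,-9 \right)}} = - \frac{i \sqrt{21}}{3} \left(-101\right) - \frac{32}{-5 - 11} = \frac{101 i \sqrt{21}}{3} - \frac{32}{-16} = \frac{101 i \sqrt{21}}{3} - -2 = \frac{101 i \sqrt{21}}{3} + 2 = 2 + \frac{101 i \sqrt{21}}{3}$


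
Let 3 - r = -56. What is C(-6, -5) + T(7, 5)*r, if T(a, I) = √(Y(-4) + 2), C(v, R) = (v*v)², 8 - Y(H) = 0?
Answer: 1296 + 59*√10 ≈ 1482.6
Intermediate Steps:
Y(H) = 8 (Y(H) = 8 - 1*0 = 8 + 0 = 8)
C(v, R) = v⁴ (C(v, R) = (v²)² = v⁴)
T(a, I) = √10 (T(a, I) = √(8 + 2) = √10)
r = 59 (r = 3 - 1*(-56) = 3 + 56 = 59)
C(-6, -5) + T(7, 5)*r = (-6)⁴ + √10*59 = 1296 + 59*√10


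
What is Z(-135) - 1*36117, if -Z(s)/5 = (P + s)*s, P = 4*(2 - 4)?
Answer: -132642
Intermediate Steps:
P = -8 (P = 4*(-2) = -8)
Z(s) = -5*s*(-8 + s) (Z(s) = -5*(-8 + s)*s = -5*s*(-8 + s))
Z(-135) - 1*36117 = 5*(-135)*(8 - 1*(-135)) - 1*36117 = 5*(-135)*(8 + 135) - 36117 = 5*(-135)*143 - 36117 = -96525 - 36117 = -132642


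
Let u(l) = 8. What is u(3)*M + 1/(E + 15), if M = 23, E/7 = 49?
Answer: 65873/358 ≈ 184.00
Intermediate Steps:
E = 343 (E = 7*49 = 343)
u(3)*M + 1/(E + 15) = 8*23 + 1/(343 + 15) = 184 + 1/358 = 65873/358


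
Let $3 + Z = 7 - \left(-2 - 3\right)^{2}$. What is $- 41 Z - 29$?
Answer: $832$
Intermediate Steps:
$Z = -21$ ($Z = -3 + \left(7 - \left(-2 - 3\right)^{2}\right) = -3 + \left(7 - \left(-5\right)^{2}\right) = -3 + \left(7 - 25\right) = -3 - 18 = -21$)
$- 41 Z - 29 = \left(-41\right) \left(-21\right) - 29 = 861 - 29 = 832$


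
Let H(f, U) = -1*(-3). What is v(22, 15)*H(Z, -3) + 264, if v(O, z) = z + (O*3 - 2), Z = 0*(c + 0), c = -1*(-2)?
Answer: 501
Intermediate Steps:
c = 2
Z = 0 (Z = 0*(2 + 0) = 0*2 = 0)
v(O, z) = -2 + z + 3*O (v(O, z) = z + (3*O - 2) = z + (-2 + 3*O) = -2 + z + 3*O)
H(f, U) = 3
v(22, 15)*H(Z, -3) + 264 = (-2 + 15 + 3*22)*3 + 264 = (-2 + 15 + 66)*3 + 264 = 79*3 + 264 = 237 + 264 = 501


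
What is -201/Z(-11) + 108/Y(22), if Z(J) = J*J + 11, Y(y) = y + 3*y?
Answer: -13/44 ≈ -0.29545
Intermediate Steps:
Y(y) = 4*y
Z(J) = 11 + J² (Z(J) = J² + 11 = 11 + J²)
-201/Z(-11) + 108/Y(22) = -201/(11 + (-11)²) + 108/((4*22)) = -201/(11 + 121) + 108/88 = -201/132 + 108*(1/88) = -201*1/132 + 27/22 = -67/44 + 27/22 = -13/44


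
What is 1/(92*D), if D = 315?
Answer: 1/28980 ≈ 3.4507e-5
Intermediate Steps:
1/(92*D) = 1/(92*315) = 1/28980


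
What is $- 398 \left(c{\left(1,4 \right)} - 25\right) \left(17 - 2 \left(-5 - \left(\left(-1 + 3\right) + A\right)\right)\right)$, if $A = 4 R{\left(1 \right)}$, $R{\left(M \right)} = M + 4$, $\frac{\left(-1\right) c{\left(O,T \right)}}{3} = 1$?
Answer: $791224$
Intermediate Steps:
$c{\left(O,T \right)} = -3$ ($c{\left(O,T \right)} = \left(-3\right) 1 = -3$)
$R{\left(M \right)} = 4 + M$
$A = 20$ ($A = 4 \left(4 + 1\right) = 4 \cdot 5 = 20$)
$- 398 \left(c{\left(1,4 \right)} - 25\right) \left(17 - 2 \left(-5 - \left(\left(-1 + 3\right) + A\right)\right)\right) = - 398 \left(-3 - 25\right) \left(17 - 2 \left(-5 - \left(\left(-1 + 3\right) + 20\right)\right)\right) = - 398 \left(- 28 \left(17 - 2 \left(-5 - \left(2 + 20\right)\right)\right)\right) = - 398 \left(- 28 \left(17 - 2 \left(-5 - 22\right)\right)\right) = - 398 \left(- 28 \left(17 - -54\right)\right) = - 398 \left(- 28 \left(17 + 54\right)\right) = - 398 \left(\left(-28\right) 71\right) = \left(-398\right) \left(-1988\right) = 791224$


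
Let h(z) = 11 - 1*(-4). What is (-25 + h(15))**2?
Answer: 100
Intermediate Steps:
h(z) = 15 (h(z) = 11 + 4 = 15)
(-25 + h(15))**2 = (-25 + 15)**2 = (-10)**2 = 100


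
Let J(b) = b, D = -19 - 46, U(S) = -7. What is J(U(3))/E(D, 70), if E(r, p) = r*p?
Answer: 1/650 ≈ 0.0015385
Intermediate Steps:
D = -65
E(r, p) = p*r
J(U(3))/E(D, 70) = -7/(70*(-65)) = -7/(-4550) = -7*(-1/4550) = 1/650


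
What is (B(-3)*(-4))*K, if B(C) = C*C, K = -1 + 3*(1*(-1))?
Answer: 144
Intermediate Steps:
K = -4 (K = -1 + 3*(-1) = -1 - 3 = -4)
B(C) = C²
(B(-3)*(-4))*K = ((-3)²*(-4))*(-4) = (9*(-4))*(-4) = -36*(-4) = 144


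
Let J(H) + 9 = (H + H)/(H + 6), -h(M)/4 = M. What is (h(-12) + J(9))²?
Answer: 40401/25 ≈ 1616.0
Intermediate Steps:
h(M) = -4*M
J(H) = -9 + 2*H/(6 + H) (J(H) = -9 + (H + H)/(H + 6) = -9 + (2*H)/(6 + H) = -9 + 2*H/(6 + H))
(h(-12) + J(9))² = (-4*(-12) + (-54 - 7*9)/(6 + 9))² = (48 + (-54 - 63)/15)² = (48 + (1/15)*(-117))² = (48 - 39/5)² = (201/5)² = 40401/25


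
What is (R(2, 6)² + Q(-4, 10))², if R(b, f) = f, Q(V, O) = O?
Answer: 2116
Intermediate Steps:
(R(2, 6)² + Q(-4, 10))² = (6² + 10)² = (36 + 10)² = 46² = 2116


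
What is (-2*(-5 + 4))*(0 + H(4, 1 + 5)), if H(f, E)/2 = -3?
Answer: -12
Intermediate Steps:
H(f, E) = -6 (H(f, E) = 2*(-3) = -6)
(-2*(-5 + 4))*(0 + H(4, 1 + 5)) = (-2*(-5 + 4))*(0 - 6) = -2*(-1)*(-6) = 2*(-6) = -12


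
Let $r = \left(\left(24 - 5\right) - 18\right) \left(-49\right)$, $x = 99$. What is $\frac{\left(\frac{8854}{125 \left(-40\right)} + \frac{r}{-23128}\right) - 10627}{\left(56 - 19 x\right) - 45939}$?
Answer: $\frac{3135486761}{14090380000} \approx 0.22253$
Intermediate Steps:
$r = -49$ ($r = \left(\left(24 - 5\right) - 18\right) \left(-49\right) = \left(19 - 18\right) \left(-49\right) = 1 \left(-49\right) = -49$)
$\frac{\left(\frac{8854}{125 \left(-40\right)} + \frac{r}{-23128}\right) - 10627}{\left(56 - 19 x\right) - 45939} = \frac{\left(\frac{8854}{125 \left(-40\right)} - \frac{49}{-23128}\right) - 10627}{\left(56 - 1881\right) - 45939} = \frac{\left(\frac{8854}{-5000} - - \frac{1}{472}\right) - 10627}{\left(56 - 1881\right) - 45939} = \frac{\left(8854 \left(- \frac{1}{5000}\right) + \frac{1}{472}\right) - 10627}{-1825 - 45939} = \frac{\left(- \frac{4427}{2500} + \frac{1}{472}\right) - 10627}{-47764} = \left(- \frac{521761}{295000} - 10627\right) \left(- \frac{1}{47764}\right) = \left(- \frac{3135486761}{295000}\right) \left(- \frac{1}{47764}\right) = \frac{3135486761}{14090380000}$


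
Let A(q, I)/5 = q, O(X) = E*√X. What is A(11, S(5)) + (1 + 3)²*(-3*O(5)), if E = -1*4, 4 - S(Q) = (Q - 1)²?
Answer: 55 + 192*√5 ≈ 484.33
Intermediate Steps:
S(Q) = 4 - (-1 + Q)² (S(Q) = 4 - (Q - 1)² = 4 - (-1 + Q)²)
E = -4
O(X) = -4*√X
A(q, I) = 5*q
A(11, S(5)) + (1 + 3)²*(-3*O(5)) = 5*11 + (1 + 3)²*(-(-12)*√5) = 55 + 4²*(12*√5) = 55 + 16*(12*√5) = 55 + 192*√5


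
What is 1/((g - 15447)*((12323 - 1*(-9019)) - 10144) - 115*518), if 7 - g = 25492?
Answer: -1/458416106 ≈ -2.1814e-9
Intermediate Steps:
g = -25485 (g = 7 - 1*25492 = 7 - 25492 = -25485)
1/((g - 15447)*((12323 - 1*(-9019)) - 10144) - 115*518) = 1/((-25485 - 15447)*((12323 - 1*(-9019)) - 10144) - 115*518) = 1/(-40932*((12323 + 9019) - 10144) - 59570) = 1/(-40932*(21342 - 10144) - 59570) = 1/(-40932*11198 - 59570) = 1/(-458356536 - 59570) = 1/(-458416106) = -1/458416106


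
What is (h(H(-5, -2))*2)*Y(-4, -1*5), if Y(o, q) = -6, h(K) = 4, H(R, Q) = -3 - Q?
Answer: -48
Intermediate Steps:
(h(H(-5, -2))*2)*Y(-4, -1*5) = (4*2)*(-6) = 8*(-6) = -48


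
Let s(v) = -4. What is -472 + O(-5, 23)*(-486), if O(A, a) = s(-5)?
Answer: 1472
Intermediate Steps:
O(A, a) = -4
-472 + O(-5, 23)*(-486) = -472 - 4*(-486) = -472 + 1944 = 1472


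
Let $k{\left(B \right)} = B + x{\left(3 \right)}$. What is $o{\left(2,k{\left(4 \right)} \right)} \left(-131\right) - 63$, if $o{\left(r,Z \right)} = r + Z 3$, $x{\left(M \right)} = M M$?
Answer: $-5434$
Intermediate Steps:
$x{\left(M \right)} = M^{2}$
$k{\left(B \right)} = 9 + B$ ($k{\left(B \right)} = B + 3^{2} = B + 9 = 9 + B$)
$o{\left(r,Z \right)} = r + 3 Z$
$o{\left(2,k{\left(4 \right)} \right)} \left(-131\right) - 63 = \left(2 + 3 \left(9 + 4\right)\right) \left(-131\right) - 63 = \left(2 + 3 \cdot 13\right) \left(-131\right) - 63 = \left(2 + 39\right) \left(-131\right) - 63 = 41 \left(-131\right) - 63 = -5371 - 63 = -5434$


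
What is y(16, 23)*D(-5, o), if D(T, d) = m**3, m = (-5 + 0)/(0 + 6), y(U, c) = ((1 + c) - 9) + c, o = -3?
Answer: -2375/108 ≈ -21.991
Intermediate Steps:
y(U, c) = -8 + 2*c (y(U, c) = (-8 + c) + c = -8 + 2*c)
m = -5/6 ≈ -0.83333
D(T, d) = -125/216 (D(T, d) = (-5/6)**3 = -125/216)
y(16, 23)*D(-5, o) = (-8 + 2*23)*(-125/216) = (-8 + 46)*(-125/216) = 38*(-125/216) = -2375/108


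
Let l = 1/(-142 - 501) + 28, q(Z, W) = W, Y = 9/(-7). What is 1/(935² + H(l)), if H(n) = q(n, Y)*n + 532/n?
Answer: 81031503/70838388422170 ≈ 1.1439e-6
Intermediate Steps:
Y = -9/7 (Y = 9*(-⅐) = -9/7 ≈ -1.2857)
l = 18003/643 (l = 1/(-643) + 28 = -1/643 + 28 = 18003/643 ≈ 27.998)
H(n) = 532/n - 9*n/7 (H(n) = -9*n/7 + 532/n = 532/n - 9*n/7)
1/(935² + H(l)) = 1/(935² + (532/(18003/643) - 9/7*18003/643)) = 1/(874225 + (532*(643/18003) - 162027/4501)) = 1/(874225 + (342076/18003 - 162027/4501)) = 1/(874225 - 1377288005/81031503) = 1/(70838388422170/81031503) = 81031503/70838388422170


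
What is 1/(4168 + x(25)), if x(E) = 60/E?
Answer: 5/20852 ≈ 0.00023979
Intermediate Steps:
1/(4168 + x(25)) = 1/(4168 + 60/25) = 1/(4168 + 60*(1/25)) = 1/(4168 + 12/5) = 1/(20852/5) = 5/20852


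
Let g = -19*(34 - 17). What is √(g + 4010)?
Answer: √3687 ≈ 60.721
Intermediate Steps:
g = -323 (g = -19*17 = -323)
√(g + 4010) = √(-323 + 4010) = √3687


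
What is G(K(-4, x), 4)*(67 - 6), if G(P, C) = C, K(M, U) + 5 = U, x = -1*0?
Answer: 244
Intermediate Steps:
x = 0
K(M, U) = -5 + U
G(K(-4, x), 4)*(67 - 6) = 4*(67 - 6) = 4*61 = 244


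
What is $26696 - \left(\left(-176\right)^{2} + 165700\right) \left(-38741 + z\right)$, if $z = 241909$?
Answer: $-39958242872$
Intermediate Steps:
$26696 - \left(\left(-176\right)^{2} + 165700\right) \left(-38741 + z\right) = 26696 - \left(\left(-176\right)^{2} + 165700\right) \left(-38741 + 241909\right) = 26696 - \left(30976 + 165700\right) 203168 = 26696 - 196676 \cdot 203168 = 26696 - 39958269568 = -39958242872$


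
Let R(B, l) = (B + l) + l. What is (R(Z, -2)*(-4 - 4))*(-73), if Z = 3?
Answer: -584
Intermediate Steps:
R(B, l) = B + 2*l
(R(Z, -2)*(-4 - 4))*(-73) = ((3 + 2*(-2))*(-4 - 4))*(-73) = ((3 - 4)*(-8))*(-73) = -1*(-8)*(-73) = 8*(-73) = -584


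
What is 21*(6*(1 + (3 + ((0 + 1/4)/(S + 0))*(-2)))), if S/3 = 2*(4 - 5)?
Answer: 1029/2 ≈ 514.50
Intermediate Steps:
S = -6 (S = 3*(2*(4 - 5)) = 3*(2*(-1)) = 3*(-2) = -6)
21*(6*(1 + (3 + ((0 + 1/4)/(S + 0))*(-2)))) = 21*(6*(1 + (3 + ((0 + 1/4)/(-6 + 0))*(-2)))) = 21*(6*(1 + (3 + ((0 + ¼)/(-6))*(-2)))) = 21*(6*(1 + (3 + ((¼)*(-⅙))*(-2)))) = 21*(6*(1 + (3 - 1/24*(-2)))) = 21*(6*(1 + (3 + 1/12))) = 21*(6*(1 + 37/12)) = 21*(6*(49/12)) = 21*(49/2) = 1029/2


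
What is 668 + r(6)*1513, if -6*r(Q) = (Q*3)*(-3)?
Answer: 14285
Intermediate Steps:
r(Q) = 3*Q/2 (r(Q) = -Q*3*(-3)/6 = -3*Q*(-3)/6 = -(-3)*Q/2 = 3*Q/2)
668 + r(6)*1513 = 668 + ((3/2)*6)*1513 = 668 + 9*1513 = 668 + 13617 = 14285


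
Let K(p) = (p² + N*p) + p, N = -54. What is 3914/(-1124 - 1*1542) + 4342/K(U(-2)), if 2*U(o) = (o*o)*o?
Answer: 2670845/151962 ≈ 17.576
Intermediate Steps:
U(o) = o³/2 (U(o) = ((o*o)*o)/2 = (o²*o)/2 = o³/2)
K(p) = p² - 53*p (K(p) = (p² - 54*p) + p = p² - 53*p)
3914/(-1124 - 1*1542) + 4342/K(U(-2)) = 3914/(-1124 - 1*1542) + 4342/((((½)*(-2)³)*(-53 + (½)*(-2)³))) = 3914/(-1124 - 1542) + 4342/((((½)*(-8))*(-53 + (½)*(-8)))) = 3914/(-2666) + 4342/((-4*(-53 - 4))) = 3914*(-1/2666) + 4342/((-4*(-57))) = -1957/1333 + 4342/228 = -1957/1333 + 4342*(1/228) = -1957/1333 + 2171/114 = 2670845/151962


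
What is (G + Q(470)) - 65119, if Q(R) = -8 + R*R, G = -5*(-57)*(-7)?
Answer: 153778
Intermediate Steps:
G = -1995 (G = 285*(-7) = -1995)
Q(R) = -8 + R²
(G + Q(470)) - 65119 = (-1995 + (-8 + 470²)) - 65119 = (-1995 + (-8 + 220900)) - 65119 = (-1995 + 220892) - 65119 = 218897 - 65119 = 153778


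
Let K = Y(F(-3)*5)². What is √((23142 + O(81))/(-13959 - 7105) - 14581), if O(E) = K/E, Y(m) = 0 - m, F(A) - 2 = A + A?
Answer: I*√32754182720599/47394 ≈ 120.76*I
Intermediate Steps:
F(A) = 2 + 2*A (F(A) = 2 + (A + A) = 2 + 2*A)
Y(m) = -m
K = 400 (K = (-(2 + 2*(-3))*5)² = (-(2 - 6)*5)² = (-(-4)*5)² = (-1*(-20))² = 20² = 400)
O(E) = 400/E
√((23142 + O(81))/(-13959 - 7105) - 14581) = √((23142 + 400/81)/(-13959 - 7105) - 14581) = √((23142 + 400*(1/81))/(-21064) - 14581) = √((23142 + 400/81)*(-1/21064) - 14581) = √((1874902/81)*(-1/21064) - 14581) = √(-937451/853092 - 14581) = √(-12439871903/853092) = I*√32754182720599/47394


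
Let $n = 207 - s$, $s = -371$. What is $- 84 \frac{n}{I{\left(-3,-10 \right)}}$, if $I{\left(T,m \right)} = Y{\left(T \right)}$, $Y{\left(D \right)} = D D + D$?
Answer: $-8092$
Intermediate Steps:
$n = 578$ ($n = 207 - -371 = 207 + 371 = 578$)
$Y{\left(D \right)} = D + D^{2}$ ($Y{\left(D \right)} = D^{2} + D = D + D^{2}$)
$I{\left(T,m \right)} = T \left(1 + T\right)$
$- 84 \frac{n}{I{\left(-3,-10 \right)}} = - 84 \frac{578}{\left(-3\right) \left(1 - 3\right)} = - 84 \frac{578}{\left(-3\right) \left(-2\right)} = - 84 \cdot \frac{578}{6} = - 84 \cdot 578 \cdot \frac{1}{6} = \left(-84\right) \frac{289}{3} = -8092$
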